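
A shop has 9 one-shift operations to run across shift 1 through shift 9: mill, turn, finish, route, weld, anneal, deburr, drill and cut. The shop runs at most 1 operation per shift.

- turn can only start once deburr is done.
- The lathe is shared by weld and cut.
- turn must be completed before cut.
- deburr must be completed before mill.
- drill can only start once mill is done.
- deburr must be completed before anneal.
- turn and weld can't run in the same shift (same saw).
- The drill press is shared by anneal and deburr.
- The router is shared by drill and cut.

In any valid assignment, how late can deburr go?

shift 4

Downstream work caps deburr at shift 7.
deburr at shift 4 is achievable: anneal in shift 7, weld in shift 3, route in shift 2, turn in shift 6, cut in shift 9, drill in shift 8, finish in shift 1, deburr in shift 4, mill in shift 5.
Nothing later works — the conflict and capacity constraints rule out every shift after shift 4.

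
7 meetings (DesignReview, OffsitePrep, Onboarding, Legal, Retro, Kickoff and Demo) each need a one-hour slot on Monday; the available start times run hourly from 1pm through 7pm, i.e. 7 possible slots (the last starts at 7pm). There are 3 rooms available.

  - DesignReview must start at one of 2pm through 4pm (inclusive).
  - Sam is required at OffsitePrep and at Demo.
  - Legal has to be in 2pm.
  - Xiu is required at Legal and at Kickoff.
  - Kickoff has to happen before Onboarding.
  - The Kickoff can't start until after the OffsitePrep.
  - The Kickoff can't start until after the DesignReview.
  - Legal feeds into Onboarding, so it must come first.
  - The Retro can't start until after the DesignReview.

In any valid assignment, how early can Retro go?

Precedence pushes Retro to at least 3pm.
Retro at 3pm is achievable: Kickoff in 3pm; Onboarding in 4pm; Demo in 2pm; Retro in 3pm; Legal in 2pm; DesignReview in 2pm; OffsitePrep in 1pm.

3pm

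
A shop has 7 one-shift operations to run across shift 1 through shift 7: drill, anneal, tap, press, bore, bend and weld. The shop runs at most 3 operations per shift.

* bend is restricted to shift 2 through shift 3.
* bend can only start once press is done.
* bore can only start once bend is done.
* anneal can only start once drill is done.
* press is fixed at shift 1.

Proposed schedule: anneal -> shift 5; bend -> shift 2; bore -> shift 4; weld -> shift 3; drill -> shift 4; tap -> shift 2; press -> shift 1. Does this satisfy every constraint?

anneal can only start once drill is done — holds.
bend can only start once press is done — holds.
press is fixed at shift 1 — holds.
bore can only start once bend is done — holds.
The shop runs at most 3 operations per shift — holds.
bend is restricted to shift 2 through shift 3 — holds.

Yes, all constraints hold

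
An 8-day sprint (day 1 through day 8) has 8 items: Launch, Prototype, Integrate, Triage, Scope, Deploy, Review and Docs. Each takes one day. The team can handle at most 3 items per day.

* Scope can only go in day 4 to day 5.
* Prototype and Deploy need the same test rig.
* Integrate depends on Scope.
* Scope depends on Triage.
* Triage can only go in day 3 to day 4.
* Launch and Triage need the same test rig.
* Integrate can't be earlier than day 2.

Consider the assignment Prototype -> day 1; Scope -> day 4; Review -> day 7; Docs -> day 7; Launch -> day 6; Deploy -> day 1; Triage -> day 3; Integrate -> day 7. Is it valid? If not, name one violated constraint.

No — it violates: Prototype and Deploy need the same test rig

Prototype and Deploy need the same test rig — violated.
Launch and Triage need the same test rig — holds.
Scope depends on Triage — holds.
Integrate can't be earlier than day 2 — holds.
The team can handle at most 3 items per day — holds.
Integrate depends on Scope — holds.
Triage can only go in day 3 to day 4 — holds.
Scope can only go in day 4 to day 5 — holds.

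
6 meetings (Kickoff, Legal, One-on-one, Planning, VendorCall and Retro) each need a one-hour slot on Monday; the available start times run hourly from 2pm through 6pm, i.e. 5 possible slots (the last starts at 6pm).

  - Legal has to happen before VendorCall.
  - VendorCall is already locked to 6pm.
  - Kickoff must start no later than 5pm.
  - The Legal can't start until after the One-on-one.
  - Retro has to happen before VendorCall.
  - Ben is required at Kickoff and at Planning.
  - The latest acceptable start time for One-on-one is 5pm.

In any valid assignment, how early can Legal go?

3pm

Precedence pushes Legal to at least 3pm; downstream work caps Legal at 5pm.
Legal at 3pm is achievable: Retro=2pm; VendorCall=6pm; Planning=3pm; Legal=3pm; Kickoff=2pm; One-on-one=2pm.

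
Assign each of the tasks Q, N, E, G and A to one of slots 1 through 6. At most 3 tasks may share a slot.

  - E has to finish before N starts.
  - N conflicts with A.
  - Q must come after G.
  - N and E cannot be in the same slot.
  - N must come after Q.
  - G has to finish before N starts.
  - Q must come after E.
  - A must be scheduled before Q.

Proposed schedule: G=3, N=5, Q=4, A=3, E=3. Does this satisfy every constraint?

Valid

N conflicts with A — holds.
N and E cannot be in the same slot — holds.
Q must come after G — holds.
N must come after Q — holds.
Q must come after E — holds.
E has to finish before N starts — holds.
A must be scheduled before Q — holds.
G has to finish before N starts — holds.
At most 3 tasks may share a slot — holds.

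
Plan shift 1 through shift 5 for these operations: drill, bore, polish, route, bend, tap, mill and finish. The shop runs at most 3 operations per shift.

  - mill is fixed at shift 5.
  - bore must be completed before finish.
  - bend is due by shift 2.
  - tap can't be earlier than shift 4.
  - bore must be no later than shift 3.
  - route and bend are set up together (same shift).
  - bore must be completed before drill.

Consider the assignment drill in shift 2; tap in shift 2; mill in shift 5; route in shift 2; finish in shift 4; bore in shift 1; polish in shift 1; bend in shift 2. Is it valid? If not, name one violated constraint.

No. tap can't be earlier than shift 4 is not satisfied.

The shop runs at most 3 operations per shift — violated.
mill is fixed at shift 5 — holds.
route and bend are set up together (same shift) — holds.
bore must be completed before finish — holds.
bore must be no later than shift 3 — holds.
bend is due by shift 2 — holds.
tap can't be earlier than shift 4 — violated.
bore must be completed before drill — holds.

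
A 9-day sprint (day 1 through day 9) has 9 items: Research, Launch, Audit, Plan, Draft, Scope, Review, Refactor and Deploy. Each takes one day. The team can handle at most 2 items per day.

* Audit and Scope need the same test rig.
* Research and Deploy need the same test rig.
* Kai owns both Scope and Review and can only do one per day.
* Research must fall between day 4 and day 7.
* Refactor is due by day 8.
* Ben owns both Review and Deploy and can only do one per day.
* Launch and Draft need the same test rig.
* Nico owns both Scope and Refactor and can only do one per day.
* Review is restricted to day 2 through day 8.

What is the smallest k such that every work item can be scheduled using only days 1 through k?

5 days

With at most 2 per day and 9 work items, at least 5 days are needed.
Research can't be placed before day 4, so the schedule must run through at least day 4.
5 works (last occupied day: day 5): for example Research in day 4; Launch in day 1; Deploy in day 5; Scope in day 3; Draft in day 3; Audit in day 1; Refactor in day 4; Review in day 2; Plan in day 2.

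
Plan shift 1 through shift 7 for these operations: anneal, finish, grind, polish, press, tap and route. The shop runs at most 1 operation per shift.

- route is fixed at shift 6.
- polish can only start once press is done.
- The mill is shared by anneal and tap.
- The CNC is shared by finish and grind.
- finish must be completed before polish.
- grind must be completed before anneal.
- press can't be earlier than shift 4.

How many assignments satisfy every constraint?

Splitting on anneal: it can be shift 2 (5), shift 3 (10), shift 4 (6), shift 5 (6), shift 7 (6). Listing each branch's schedules as (finish, grind, polish, press, tap, route) by shift number:
anneal=shift 2: (3,1,5,4,7,6) (3,1,7,4,5,6) (3,1,7,5,4,6) (4,1,7,5,3,6) (5,1,7,4,3,6) — 5.
anneal=shift 3: (1,2,5,4,7,6) (1,2,7,4,5,6) (1,2,7,5,4,6) (2,1,5,4,7,6) (2,1,7,4,5,6) (2,1,7,5,4,6) (4,1,7,5,2,6) (4,2,7,5,1,6) (5,1,7,4,2,6) (5,2,7,4,1,6) — 10.
anneal=shift 4: (1,2,7,5,3,6) (1,3,7,5,2,6) (2,1,7,5,3,6) (2,3,7,5,1,6) (3,1,7,5,2,6) (3,2,7,5,1,6) — 6.
anneal=shift 5: (1,2,7,4,3,6) (1,3,7,4,2,6) (2,1,7,4,3,6) (2,3,7,4,1,6) (3,1,7,4,2,6) (3,2,7,4,1,6) — 6.
anneal=shift 7: (1,2,5,4,3,6) (1,3,5,4,2,6) (2,1,5,4,3,6) (2,3,5,4,1,6) (3,1,5,4,2,6) (3,2,5,4,1,6) — 6.
Summing: 5 + 10 + 6 + 6 + 6 = 33.

33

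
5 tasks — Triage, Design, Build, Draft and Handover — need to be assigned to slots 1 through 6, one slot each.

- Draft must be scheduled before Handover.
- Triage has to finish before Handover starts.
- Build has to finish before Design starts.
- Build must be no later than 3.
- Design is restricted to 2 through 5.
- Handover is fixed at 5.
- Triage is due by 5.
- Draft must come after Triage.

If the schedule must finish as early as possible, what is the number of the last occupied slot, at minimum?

The precedence chain requires at least 3 distinct slots.
Handover can't be placed before 5, so the schedule must run through at least slot 5.
5 works (last occupied slot: 5): for example Triage=1; Build=1; Handover=5; Design=2; Draft=2.

slot 5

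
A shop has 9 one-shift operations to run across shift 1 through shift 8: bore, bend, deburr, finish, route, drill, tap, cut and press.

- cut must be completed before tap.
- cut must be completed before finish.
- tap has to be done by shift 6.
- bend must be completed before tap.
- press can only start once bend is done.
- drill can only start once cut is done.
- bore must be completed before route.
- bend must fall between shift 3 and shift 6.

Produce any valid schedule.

deburr in shift 1, cut in shift 1, route in shift 2, bend in shift 3, press in shift 4, finish in shift 2, drill in shift 2, bore in shift 1, tap in shift 4

Checking: cut(shift 1) before finish(shift 2); bore(shift 1) before route(shift 2); bend(shift 3) before tap(shift 4); bend(shift 3) before press(shift 4); cut(shift 1) before tap(shift 4); cut(shift 1) before drill(shift 2); bend=shift 3 in [shift 3,shift 6]; tap=shift 4 in [shift 1,shift 6].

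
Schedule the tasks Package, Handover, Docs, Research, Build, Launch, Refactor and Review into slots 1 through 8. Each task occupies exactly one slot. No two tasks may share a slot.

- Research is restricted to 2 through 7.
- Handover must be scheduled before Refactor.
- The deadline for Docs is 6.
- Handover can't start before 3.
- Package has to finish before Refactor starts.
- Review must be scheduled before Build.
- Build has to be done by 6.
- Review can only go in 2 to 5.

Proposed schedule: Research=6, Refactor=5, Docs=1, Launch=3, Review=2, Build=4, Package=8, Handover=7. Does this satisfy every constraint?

No — it violates: Package has to finish before Refactor starts

Handover can't start before 3 — holds.
The deadline for Docs is 6 — holds.
Handover must be scheduled before Refactor — violated.
Review must be scheduled before Build — holds.
Build has to be done by 6 — holds.
No two tasks may share a slot — holds.
Research is restricted to 2 through 7 — holds.
Package has to finish before Refactor starts — violated.
Review can only go in 2 to 5 — holds.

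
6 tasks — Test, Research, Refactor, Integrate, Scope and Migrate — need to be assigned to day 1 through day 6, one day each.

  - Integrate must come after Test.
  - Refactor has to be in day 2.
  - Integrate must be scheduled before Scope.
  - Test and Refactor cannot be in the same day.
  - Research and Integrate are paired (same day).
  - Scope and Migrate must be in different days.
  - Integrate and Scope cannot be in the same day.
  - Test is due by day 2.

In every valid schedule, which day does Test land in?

Test's window is day 1–day 2.
Refactor is fixed at day 2, and Test can't share a day with Refactor.
So Test must be day 1.

day 1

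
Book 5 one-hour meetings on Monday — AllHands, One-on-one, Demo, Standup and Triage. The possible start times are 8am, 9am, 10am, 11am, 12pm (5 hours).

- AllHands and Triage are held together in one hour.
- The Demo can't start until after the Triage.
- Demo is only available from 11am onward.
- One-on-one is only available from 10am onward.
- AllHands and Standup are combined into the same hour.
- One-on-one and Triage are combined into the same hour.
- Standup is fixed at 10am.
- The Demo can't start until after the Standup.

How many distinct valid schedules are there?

2

Enumerating: One-on-one in 10am, Triage in 10am, Demo in 11am, AllHands in 10am, Standup in 10am | Triage=10am, Standup=10am, AllHands=10am, Demo=12pm, One-on-one=10am.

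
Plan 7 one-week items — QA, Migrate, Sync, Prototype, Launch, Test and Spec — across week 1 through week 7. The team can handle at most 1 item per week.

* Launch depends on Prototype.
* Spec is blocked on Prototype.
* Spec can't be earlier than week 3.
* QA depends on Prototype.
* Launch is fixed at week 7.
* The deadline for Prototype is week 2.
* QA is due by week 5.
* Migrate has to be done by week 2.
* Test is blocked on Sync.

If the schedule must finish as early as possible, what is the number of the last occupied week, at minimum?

week 7

The precedence chain requires at least 2 distinct weeks.
With at most 1 per week and 7 work items, at least 7 weeks are needed.
Launch can't be placed before week 7, so the schedule must run through at least week 7.
7 works (last occupied week: week 7): for example QA -> week 3, Migrate -> week 2, Sync -> week 5, Launch -> week 7, Prototype -> week 1, Spec -> week 4, Test -> week 6.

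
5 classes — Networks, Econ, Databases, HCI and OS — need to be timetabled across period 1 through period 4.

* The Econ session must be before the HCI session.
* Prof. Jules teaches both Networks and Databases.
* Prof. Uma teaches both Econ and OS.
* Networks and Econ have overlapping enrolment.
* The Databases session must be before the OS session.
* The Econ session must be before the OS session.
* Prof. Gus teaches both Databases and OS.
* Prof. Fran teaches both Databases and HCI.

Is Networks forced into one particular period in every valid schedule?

Networks can be period 1 (e.g. OS=period 3, HCI=period 3, Databases=period 2, Networks=period 1, Econ=period 2) or period 2 (e.g. Econ in period 1; Databases in period 1; Networks in period 2; HCI in period 2; OS in period 2).

No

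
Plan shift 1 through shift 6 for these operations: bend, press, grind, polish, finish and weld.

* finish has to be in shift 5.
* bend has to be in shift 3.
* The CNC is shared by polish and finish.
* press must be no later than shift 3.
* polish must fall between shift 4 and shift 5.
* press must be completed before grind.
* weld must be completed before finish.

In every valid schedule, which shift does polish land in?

polish's window is shift 4–shift 5.
finish is fixed at shift 5, and polish can't share a shift with finish.
So polish must be shift 4.

shift 4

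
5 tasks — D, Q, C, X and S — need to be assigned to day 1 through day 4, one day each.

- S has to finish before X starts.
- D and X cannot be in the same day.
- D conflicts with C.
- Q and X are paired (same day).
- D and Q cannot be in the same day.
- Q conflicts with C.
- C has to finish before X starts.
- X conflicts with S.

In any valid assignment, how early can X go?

Precedence pushes X to at least day 2.
X at day 2 is achievable: Q in day 2; S in day 1; C in day 1; X in day 2; D in day 3.

day 2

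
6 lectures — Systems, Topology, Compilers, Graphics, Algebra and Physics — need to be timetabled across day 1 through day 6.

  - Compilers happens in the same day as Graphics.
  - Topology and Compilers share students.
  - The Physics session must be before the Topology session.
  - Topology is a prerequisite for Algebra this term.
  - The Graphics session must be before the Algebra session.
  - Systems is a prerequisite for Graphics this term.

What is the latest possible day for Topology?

Precedence pushes Topology to at least day 2; downstream work caps Topology at day 5.
Topology at day 5 is achievable: Topology in day 5, Compilers in day 2, Graphics in day 2, Physics in day 1, Systems in day 1, Algebra in day 6.

day 5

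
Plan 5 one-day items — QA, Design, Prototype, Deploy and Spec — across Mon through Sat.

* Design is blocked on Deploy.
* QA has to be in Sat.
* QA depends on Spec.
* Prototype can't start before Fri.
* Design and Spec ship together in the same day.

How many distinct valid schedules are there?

Splitting on Design: it can be Tue (2), Wed (4), Thu (6), Fri (8). Listing each branch's schedules as (QA, Prototype, Deploy, Spec):
Design=Tue: (Sat,Fri,Mon,Tue) (Sat,Sat,Mon,Tue) — 2.
Design=Wed: (Sat,Fri,Mon,Wed) (Sat,Fri,Tue,Wed) (Sat,Sat,Mon,Wed) (Sat,Sat,Tue,Wed) — 4.
Design=Thu: (Sat,Fri,Mon,Thu) (Sat,Fri,Tue,Thu) (Sat,Fri,Wed,Thu) (Sat,Sat,Mon,Thu) (Sat,Sat,Tue,Thu) (Sat,Sat,Wed,Thu) — 6.
Design=Fri: (Sat,Fri,Mon,Fri) (Sat,Fri,Tue,Fri) (Sat,Fri,Wed,Fri) (Sat,Fri,Thu,Fri) (Sat,Sat,Mon,Fri) (Sat,Sat,Tue,Fri) (Sat,Sat,Wed,Fri) (Sat,Sat,Thu,Fri) — 8.
Summing: 2 + 4 + 6 + 8 = 20.

20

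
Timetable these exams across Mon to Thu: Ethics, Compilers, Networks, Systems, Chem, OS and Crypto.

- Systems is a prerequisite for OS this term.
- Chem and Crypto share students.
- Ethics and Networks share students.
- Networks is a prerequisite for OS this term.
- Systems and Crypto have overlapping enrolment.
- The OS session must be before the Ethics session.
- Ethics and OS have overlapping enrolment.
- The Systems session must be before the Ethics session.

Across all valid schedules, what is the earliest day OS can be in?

Tue

Precedence pushes OS to at least Tue; downstream work caps OS at Wed.
OS at Tue is achievable: Systems in Mon, Crypto in Tue, Chem in Mon, OS in Tue, Networks in Mon, Ethics in Wed, Compilers in Mon.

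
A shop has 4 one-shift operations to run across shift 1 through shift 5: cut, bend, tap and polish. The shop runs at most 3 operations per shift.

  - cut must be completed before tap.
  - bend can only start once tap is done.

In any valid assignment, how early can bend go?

Precedence pushes bend to at least shift 3.
bend at shift 3 is achievable: tap=shift 2, polish=shift 1, bend=shift 3, cut=shift 1.

shift 3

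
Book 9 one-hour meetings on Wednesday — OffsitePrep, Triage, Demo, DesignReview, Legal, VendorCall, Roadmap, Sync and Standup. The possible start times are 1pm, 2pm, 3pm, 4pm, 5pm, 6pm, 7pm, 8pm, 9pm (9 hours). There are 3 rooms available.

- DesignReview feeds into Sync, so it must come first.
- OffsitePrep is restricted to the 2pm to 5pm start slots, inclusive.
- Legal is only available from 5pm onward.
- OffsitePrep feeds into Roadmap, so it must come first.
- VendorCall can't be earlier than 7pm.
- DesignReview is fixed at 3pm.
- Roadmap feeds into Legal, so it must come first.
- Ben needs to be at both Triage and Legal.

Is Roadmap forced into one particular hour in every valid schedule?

Roadmap can be 3pm (e.g. VendorCall in 7pm; DesignReview in 3pm; Standup in 1pm; OffsitePrep in 2pm; Roadmap in 3pm; Sync in 4pm; Demo in 1pm; Triage in 1pm; Legal in 5pm) or 4pm (e.g. Legal=5pm; Demo=1pm; Sync=4pm; Standup=1pm; Triage=1pm; Roadmap=4pm; DesignReview=3pm; OffsitePrep=2pm; VendorCall=7pm).

No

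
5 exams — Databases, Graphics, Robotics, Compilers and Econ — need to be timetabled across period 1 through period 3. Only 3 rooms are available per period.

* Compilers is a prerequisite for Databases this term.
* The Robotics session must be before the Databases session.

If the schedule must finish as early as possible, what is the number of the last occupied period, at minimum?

The precedence chain requires at least 2 distinct periods.
With at most 3 per period and 5 exams, at least 2 periods are needed.
2 works (last occupied period: period 2): for example Compilers=period 1, Graphics=period 1, Databases=period 2, Econ=period 2, Robotics=period 1.

period 2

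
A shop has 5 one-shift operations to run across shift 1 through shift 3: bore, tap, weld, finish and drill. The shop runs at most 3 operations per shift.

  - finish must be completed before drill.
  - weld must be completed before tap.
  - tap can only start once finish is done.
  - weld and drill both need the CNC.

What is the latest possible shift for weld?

Downstream work caps weld at shift 2.
weld at shift 2 is achievable: drill in shift 3; finish in shift 1; bore in shift 1; weld in shift 2; tap in shift 3.

shift 2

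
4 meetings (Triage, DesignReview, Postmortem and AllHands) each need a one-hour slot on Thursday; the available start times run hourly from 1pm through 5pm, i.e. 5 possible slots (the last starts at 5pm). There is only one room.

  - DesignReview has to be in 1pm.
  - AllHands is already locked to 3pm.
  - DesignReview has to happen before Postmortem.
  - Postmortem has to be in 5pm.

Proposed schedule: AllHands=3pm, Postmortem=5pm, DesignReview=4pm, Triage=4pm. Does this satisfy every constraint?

Postmortem has to be in 5pm — holds.
There is only one room — violated.
AllHands is already locked to 3pm — holds.
DesignReview has to be in 1pm — violated.
DesignReview has to happen before Postmortem — holds.

Invalid. DesignReview has to be in 1pm.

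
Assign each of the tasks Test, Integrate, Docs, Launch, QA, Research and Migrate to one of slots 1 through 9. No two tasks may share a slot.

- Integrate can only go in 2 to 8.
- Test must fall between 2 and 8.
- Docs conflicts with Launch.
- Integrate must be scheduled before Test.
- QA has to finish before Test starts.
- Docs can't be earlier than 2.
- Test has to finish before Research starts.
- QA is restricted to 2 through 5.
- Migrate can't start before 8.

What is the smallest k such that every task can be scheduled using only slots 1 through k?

The precedence chain requires at least 3 distinct slots.
With at most 1 per slot and 7 tasks, at least 7 slots are needed.
Migrate can't be placed before 8, so the schedule must run through at least slot 8.
8 works (last occupied slot: 8): for example Test in 4, Launch in 1, QA in 2, Migrate in 8, Docs in 5, Integrate in 3, Research in 6.

8 slots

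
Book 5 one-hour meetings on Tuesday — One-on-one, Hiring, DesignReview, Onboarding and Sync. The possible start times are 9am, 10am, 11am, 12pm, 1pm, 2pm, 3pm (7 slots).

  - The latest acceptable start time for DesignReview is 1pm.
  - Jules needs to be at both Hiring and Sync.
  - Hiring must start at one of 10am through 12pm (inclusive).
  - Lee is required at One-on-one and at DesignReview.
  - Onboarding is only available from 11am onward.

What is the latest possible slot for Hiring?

12pm

Hiring is available from 10am; Hiring's own window allows nothing later than 12pm.
Hiring at 12pm is achievable: Sync=9am, DesignReview=9am, Onboarding=11am, One-on-one=10am, Hiring=12pm.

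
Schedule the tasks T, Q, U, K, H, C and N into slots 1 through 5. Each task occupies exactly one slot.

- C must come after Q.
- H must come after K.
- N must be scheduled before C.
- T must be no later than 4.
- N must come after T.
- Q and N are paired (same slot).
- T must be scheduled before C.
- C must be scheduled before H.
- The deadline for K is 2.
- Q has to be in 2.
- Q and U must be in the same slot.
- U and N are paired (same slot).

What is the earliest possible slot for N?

Precedence pushes N to at least 2; N must be in the same slot as Q, which can't be after 2, so N is at most 2.
N at 2 is achievable: N=2, K=1, C=3, U=2, H=4, Q=2, T=1.

2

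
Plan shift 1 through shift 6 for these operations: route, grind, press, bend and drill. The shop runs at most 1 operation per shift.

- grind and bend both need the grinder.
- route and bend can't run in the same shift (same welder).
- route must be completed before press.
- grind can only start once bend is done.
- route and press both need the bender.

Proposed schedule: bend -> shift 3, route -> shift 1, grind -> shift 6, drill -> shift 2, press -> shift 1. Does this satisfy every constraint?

No — it violates: route and press both need the bender

The shop runs at most 1 operation per shift — violated.
route and press both need the bender — violated.
grind and bend both need the grinder — holds.
route must be completed before press — violated.
grind can only start once bend is done — holds.
route and bend can't run in the same shift (same welder) — holds.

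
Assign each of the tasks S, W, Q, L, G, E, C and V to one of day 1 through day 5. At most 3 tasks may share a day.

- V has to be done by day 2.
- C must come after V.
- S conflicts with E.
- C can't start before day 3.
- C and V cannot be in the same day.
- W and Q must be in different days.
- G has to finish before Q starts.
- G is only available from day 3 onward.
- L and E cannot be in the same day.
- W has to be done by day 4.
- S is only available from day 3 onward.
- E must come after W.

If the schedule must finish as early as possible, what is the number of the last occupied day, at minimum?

day 4

The precedence chain requires at least 2 distinct days.
With at most 3 per day and 8 tasks, at least 3 days are needed.
Propagating the time windows through the other constraints, Q can't land before day 4, so the schedule must run through at least day 4.
4 works (last occupied day: day 4): for example E in day 2, L in day 1, V in day 1, C in day 3, Q in day 4, W in day 1, G in day 3, S in day 3.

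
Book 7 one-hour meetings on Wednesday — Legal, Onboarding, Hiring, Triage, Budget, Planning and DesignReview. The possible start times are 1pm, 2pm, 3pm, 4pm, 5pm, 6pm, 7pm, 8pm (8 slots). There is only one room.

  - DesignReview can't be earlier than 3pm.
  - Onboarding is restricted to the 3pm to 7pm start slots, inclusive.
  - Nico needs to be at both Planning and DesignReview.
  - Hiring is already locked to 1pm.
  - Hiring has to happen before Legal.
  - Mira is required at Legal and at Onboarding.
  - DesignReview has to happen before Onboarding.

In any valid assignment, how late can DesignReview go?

6pm

DesignReview is available from 3pm; downstream work caps DesignReview at 6pm.
DesignReview at 6pm is achievable: Budget=4pm; Hiring=1pm; Onboarding=7pm; Triage=3pm; Planning=5pm; DesignReview=6pm; Legal=2pm.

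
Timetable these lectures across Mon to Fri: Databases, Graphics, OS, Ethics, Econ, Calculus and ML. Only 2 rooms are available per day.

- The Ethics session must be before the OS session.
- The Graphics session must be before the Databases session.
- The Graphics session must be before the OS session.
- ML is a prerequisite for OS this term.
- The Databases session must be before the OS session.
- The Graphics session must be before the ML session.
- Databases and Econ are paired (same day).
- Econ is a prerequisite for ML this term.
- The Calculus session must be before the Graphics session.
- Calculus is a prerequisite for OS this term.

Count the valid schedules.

3

Enumerating: Ethics in Mon, Databases in Wed, Graphics in Tue, ML in Thu, OS in Fri, Econ in Wed, Calculus in Mon | Calculus -> Mon, ML -> Thu, Ethics -> Tue, Graphics -> Tue, OS -> Fri, Databases -> Wed, Econ -> Wed | Calculus -> Mon, OS -> Fri, Databases -> Wed, Graphics -> Tue, Econ -> Wed, ML -> Thu, Ethics -> Thu.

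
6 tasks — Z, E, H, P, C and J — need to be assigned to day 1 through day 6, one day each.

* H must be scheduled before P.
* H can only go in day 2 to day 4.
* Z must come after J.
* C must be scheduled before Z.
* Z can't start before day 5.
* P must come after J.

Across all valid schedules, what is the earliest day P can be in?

day 3

Precedence pushes P to at least day 3.
P at day 3 is achievable: E=day 1; C=day 1; Z=day 5; J=day 1; H=day 2; P=day 3.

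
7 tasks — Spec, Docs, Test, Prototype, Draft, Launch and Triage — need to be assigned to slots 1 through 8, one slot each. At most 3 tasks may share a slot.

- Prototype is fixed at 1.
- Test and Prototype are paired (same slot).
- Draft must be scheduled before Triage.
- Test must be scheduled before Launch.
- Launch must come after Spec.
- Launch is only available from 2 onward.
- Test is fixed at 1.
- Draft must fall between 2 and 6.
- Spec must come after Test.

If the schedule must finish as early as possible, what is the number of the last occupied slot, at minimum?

3

The precedence chain requires at least 3 distinct slots.
With at most 3 per slot and 7 tasks, at least 3 slots are needed.
3 works (last occupied slot: 3): for example Test -> 1; Launch -> 3; Docs -> 1; Spec -> 2; Prototype -> 1; Draft -> 2; Triage -> 3.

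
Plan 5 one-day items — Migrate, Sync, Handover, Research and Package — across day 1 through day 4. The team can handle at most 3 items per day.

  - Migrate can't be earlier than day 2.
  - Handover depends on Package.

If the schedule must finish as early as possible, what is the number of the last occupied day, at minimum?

day 2

The precedence chain requires at least 2 distinct days.
With at most 3 per day and 5 tasks, at least 2 days are needed.
2 works (last occupied day: day 2): for example Research=day 1; Sync=day 1; Handover=day 2; Package=day 1; Migrate=day 2.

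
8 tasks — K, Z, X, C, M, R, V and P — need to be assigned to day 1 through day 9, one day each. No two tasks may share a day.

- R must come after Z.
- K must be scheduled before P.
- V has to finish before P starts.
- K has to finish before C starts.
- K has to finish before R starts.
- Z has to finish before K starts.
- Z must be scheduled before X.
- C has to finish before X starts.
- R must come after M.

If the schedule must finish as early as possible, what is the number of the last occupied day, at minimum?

day 8

The precedence chain requires at least 4 distinct days.
With at most 1 per day and 8 tasks, at least 8 days are needed.
8 works (last occupied day: day 8): for example M=day 3, P=day 8, Z=day 1, X=day 6, C=day 5, R=day 4, K=day 2, V=day 7.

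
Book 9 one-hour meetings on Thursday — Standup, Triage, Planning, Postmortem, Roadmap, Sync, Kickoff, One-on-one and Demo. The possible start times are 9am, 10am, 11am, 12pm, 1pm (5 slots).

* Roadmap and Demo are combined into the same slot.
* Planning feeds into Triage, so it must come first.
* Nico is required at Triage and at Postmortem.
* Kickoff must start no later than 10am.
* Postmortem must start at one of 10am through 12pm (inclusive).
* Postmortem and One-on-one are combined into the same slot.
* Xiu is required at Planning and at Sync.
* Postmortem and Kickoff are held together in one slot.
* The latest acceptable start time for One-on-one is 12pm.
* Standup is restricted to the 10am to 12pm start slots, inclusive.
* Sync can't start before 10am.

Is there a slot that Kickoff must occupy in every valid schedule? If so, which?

10am

Kickoff must be in the same slot as Postmortem, which can't be before 10am, so Kickoff is at least 10am; Kickoff's own window allows nothing later than 10am.
So Kickoff is pinned to 10am.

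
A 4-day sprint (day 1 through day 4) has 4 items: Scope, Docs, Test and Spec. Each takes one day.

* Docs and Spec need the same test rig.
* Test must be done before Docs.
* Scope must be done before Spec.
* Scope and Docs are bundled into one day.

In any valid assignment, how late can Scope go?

day 3

Scope must be in the same day as Docs, which can't be before day 2, so Scope is at least day 2; downstream work caps Scope at day 3.
Scope at day 3 is achievable: Spec in day 4; Scope in day 3; Docs in day 3; Test in day 1.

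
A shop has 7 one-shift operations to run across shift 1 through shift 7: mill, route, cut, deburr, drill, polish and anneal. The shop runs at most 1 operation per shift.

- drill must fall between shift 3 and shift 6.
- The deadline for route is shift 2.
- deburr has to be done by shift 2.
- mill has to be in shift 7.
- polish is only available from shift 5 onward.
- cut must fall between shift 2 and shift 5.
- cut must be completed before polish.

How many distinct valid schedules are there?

Splitting on route: it can be shift 1 (10), shift 2 (10). Listing each branch's schedules as (mill, cut, deburr, drill, polish, anneal) by shift number:
route=shift 1: (7,3,2,4,5,6) (7,3,2,4,6,5) (7,3,2,5,6,4) (7,3,2,6,5,4) (7,4,2,3,5,6) (7,4,2,3,6,5) (7,4,2,5,6,3) (7,4,2,6,5,3) (7,5,2,3,6,4) (7,5,2,4,6,3) — 10.
route=shift 2: (7,3,1,4,5,6) (7,3,1,4,6,5) (7,3,1,5,6,4) (7,3,1,6,5,4) (7,4,1,3,5,6) (7,4,1,3,6,5) (7,4,1,5,6,3) (7,4,1,6,5,3) (7,5,1,3,6,4) (7,5,1,4,6,3) — 10.
Summing: 10 + 10 = 20.

20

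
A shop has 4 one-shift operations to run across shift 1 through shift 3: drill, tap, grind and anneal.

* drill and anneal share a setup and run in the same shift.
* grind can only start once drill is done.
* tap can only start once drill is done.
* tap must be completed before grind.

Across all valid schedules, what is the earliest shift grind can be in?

shift 3

Precedence pushes grind to at least shift 3.
grind at shift 3 is achievable: anneal=shift 1; tap=shift 2; grind=shift 3; drill=shift 1.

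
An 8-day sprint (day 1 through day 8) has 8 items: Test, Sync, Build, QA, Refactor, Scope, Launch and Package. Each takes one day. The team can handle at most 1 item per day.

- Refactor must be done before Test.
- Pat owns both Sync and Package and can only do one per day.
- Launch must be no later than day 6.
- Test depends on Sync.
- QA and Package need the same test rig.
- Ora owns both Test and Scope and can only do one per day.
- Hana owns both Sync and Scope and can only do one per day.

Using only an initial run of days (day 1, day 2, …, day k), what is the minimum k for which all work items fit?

The precedence chain requires at least 2 distinct days.
With at most 1 per day and 8 work items, at least 8 days are needed.
8 works (last occupied day: day 8): for example Refactor -> day 3; Scope -> day 7; Test -> day 4; Sync -> day 2; Package -> day 8; Launch -> day 1; QA -> day 6; Build -> day 5.

8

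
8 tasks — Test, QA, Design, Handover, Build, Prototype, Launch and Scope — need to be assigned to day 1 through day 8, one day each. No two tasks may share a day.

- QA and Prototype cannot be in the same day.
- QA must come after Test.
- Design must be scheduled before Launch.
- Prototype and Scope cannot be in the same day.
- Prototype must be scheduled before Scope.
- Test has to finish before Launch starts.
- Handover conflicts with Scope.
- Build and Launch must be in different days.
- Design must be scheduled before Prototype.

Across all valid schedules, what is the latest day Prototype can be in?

Precedence pushes Prototype to at least day 2; downstream work caps Prototype at day 7.
Prototype at day 7 is achievable: QA=day 4, Design=day 2, Scope=day 8, Test=day 1, Prototype=day 7, Build=day 6, Handover=day 5, Launch=day 3.

day 7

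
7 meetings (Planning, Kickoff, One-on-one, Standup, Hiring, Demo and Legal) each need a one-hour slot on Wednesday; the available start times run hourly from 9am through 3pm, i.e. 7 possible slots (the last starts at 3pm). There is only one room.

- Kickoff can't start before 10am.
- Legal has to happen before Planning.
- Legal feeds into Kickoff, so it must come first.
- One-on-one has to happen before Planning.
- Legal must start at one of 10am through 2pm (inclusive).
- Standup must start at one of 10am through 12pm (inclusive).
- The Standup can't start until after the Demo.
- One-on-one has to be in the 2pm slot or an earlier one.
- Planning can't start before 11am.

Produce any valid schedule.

Standup in 10am, Hiring in 3pm, Planning in 1pm, Legal in 11am, One-on-one in 12pm, Kickoff in 2pm, Demo in 9am

Checking: Legal(11am) before Kickoff(2pm); Demo(9am) before Standup(10am); One-on-one(12pm) before Planning(1pm); Legal(11am) before Planning(1pm); Planning=1pm in [11am,3pm]; Legal=11am in [10am,2pm]; Standup=10am in [10am,12pm]; One-on-one=12pm in [9am,2pm]; Kickoff=2pm in [10am,3pm]; max 1 per slot (cap 1).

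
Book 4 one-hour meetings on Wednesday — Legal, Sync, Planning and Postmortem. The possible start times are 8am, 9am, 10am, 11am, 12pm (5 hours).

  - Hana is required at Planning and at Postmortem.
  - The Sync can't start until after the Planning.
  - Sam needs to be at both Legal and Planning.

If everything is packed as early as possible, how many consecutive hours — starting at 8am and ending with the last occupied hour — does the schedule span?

2 hours

The precedence chain requires at least 2 distinct hours.
2 works (last occupied hour: 9am): for example Sync in 9am; Postmortem in 9am; Planning in 8am; Legal in 9am.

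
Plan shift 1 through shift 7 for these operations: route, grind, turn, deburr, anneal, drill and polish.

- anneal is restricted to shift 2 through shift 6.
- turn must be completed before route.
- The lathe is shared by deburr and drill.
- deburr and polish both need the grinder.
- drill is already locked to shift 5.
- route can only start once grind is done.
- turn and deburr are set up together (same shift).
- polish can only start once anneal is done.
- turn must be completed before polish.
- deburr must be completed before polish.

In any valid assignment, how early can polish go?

shift 3

Precedence pushes polish to at least shift 3.
polish at shift 3 is achievable: deburr in shift 1, route in shift 2, turn in shift 1, drill in shift 5, polish in shift 3, anneal in shift 2, grind in shift 1.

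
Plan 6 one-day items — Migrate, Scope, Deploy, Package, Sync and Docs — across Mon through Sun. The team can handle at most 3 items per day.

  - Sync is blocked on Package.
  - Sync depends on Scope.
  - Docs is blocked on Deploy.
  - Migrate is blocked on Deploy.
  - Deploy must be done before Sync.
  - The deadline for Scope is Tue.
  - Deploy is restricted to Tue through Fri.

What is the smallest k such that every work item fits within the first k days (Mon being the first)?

The precedence chain requires at least 2 distinct days.
With at most 3 per day and 6 work items, at least 2 days are needed.
Propagating the time windows through the other constraints, Migrate can't land before Wed — that is day 3 counting from Mon — so the schedule must run through at least 3 days.
3 works (last occupied day: Wed): for example Scope=Mon, Package=Mon, Deploy=Tue, Sync=Wed, Docs=Wed, Migrate=Wed.

3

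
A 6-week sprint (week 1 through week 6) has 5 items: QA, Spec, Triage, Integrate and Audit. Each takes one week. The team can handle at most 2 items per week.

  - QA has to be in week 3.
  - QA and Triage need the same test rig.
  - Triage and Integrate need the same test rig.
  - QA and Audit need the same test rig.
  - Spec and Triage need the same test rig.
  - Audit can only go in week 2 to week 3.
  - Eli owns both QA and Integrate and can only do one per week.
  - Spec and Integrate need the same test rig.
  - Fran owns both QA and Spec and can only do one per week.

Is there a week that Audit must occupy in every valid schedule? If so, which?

Audit's window is week 2–week 3.
QA is fixed at week 3, and Audit can't share a week with QA.
So Audit must be week 2.

week 2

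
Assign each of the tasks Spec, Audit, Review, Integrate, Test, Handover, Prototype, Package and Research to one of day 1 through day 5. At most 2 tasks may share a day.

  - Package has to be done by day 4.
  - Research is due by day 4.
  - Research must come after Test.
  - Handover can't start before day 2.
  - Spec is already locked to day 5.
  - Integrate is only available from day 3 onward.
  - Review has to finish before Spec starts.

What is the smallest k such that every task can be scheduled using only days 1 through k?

5

The precedence chain requires at least 2 distinct days.
With at most 2 per day and 9 tasks, at least 5 days are needed.
Spec can't be placed before day 5, so the schedule must run through at least day 5.
5 works (last occupied day: day 5): for example Research=day 2; Handover=day 2; Test=day 1; Review=day 3; Integrate=day 3; Prototype=day 4; Package=day 1; Spec=day 5; Audit=day 4.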